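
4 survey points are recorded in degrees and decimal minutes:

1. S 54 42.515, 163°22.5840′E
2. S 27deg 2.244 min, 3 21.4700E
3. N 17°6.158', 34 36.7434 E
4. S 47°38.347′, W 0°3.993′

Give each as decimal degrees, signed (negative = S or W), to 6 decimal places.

Point 1:
  Lat: 54 + 42.515/60 = 54.7085833
  S → negative
  Lon: 163 + 22.584/60 = 163.3764000
  E → positive
Point 2:
  Lat: 27 + 2.244/60 = 27.0374000
  S → negative
  Lon: 21.47′ = 0.357833°; total 3.3578333
  E → positive
Point 3:
  Lat: 17 + 6.158/60 = 17.1026333
  N → positive
  λ: 34 + 36.7434/60 = 34.6123900
  E ⇒ keep positive
Point 4:
  Lat: 38.347′ = 0.639117°; total 47.6391167
  S → negative
  λ: 0 + 3.993/60 = 0.0665500
  W → negative

1. -54.708583, 163.376400
2. -27.037400, 3.357833
3. 17.102633, 34.612390
4. -47.639117, -0.066550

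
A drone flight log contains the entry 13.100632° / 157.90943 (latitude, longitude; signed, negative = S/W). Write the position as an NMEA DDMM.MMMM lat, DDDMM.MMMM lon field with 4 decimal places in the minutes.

Lat: minutes = (13.100632 − 13) × 60 = 6.037920
λ: 157° + 0.909430 × 60 = 157° 54.565800′

1306.0379,N / 15754.5658,E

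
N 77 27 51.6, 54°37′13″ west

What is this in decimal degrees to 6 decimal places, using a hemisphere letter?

Latitude: 77 + 27/60 + 51.6/3600 = 77.4643333
Longitude: 37′ + 13″ = 37.21667′; 54 + 37.21667/60 = 54.6202778

77.464333° N, 54.620278° W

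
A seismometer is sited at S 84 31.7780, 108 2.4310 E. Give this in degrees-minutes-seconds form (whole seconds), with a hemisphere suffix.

φ: fractional minutes 0.77800 × 60 = 46.68″
Longitude: 2.43100′ → 2′ and 0.43100 × 60 = 25.86″

84°31′47″ S, 108°02′26″ E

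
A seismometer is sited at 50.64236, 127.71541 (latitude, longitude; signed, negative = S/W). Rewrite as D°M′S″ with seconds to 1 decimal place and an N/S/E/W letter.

Latitude: whole degrees 50; 38.54160′ → 38′ and 32.496″
Lon: whole degrees 127; 42.92460′ → 42′ and 55.476″

50°38′32.5″ N, 127°42′55.5″ E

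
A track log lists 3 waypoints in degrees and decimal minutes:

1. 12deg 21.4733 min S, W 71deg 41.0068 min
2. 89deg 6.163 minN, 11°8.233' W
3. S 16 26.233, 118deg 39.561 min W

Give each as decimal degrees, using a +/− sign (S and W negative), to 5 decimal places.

1. -12.35789, -71.68345
2. 89.10272, -11.13722
3. -16.43722, -118.65935

Point 1:
  Lat: 12 + 21.4733/60 = 12.357888
  S → negative
  λ: 71 + 41.0068/60 = 71.683447
  W → negative
Point 2:
  Latitude: 6.163′ = 0.102717°; total 89.102717
  N → positive
  Lon: 8.233′ = 0.137217°; total 11.137217
  W → negative
Point 3:
  φ: 16 + 26.233/60 = 16.437217
  S → negative
  λ: 118 + 39.561/60 = 118.659350
  W → negative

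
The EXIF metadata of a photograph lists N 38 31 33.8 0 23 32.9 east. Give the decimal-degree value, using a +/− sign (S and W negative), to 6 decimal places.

Latitude: 38 + 31/60 + 33.8/3600 = 38.5260556
N → positive
Lon: 23′ + 32.9″ = 23.54833′; 0 + 23.54833/60 = 0.3924722
E → positive

38.526056, 0.392472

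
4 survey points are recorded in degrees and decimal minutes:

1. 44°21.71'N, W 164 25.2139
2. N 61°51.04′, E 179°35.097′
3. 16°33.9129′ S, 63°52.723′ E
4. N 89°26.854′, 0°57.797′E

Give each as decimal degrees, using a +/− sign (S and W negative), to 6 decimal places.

1. 44.361833, -164.420232
2. 61.850667, 179.584950
3. -16.565215, 63.878717
4. 89.447567, 0.963283

Point 1:
  Latitude: 21.71′ = 0.361833°; total 44.3618333
  N ⇒ keep positive
  Longitude: 164 + 25.2139/60 = 164.4202317
  W ⇒ negate
Point 2:
  Latitude: 51.04′ = 0.850667°; total 61.8506667
  N ⇒ keep positive
  Lon: 179 + 35.097/60 = 179.5849500
  E → positive
Point 3:
  Lat: 33.9129′ = 0.565215°; total 16.5652150
  S ⇒ negate
  λ: 63 + 52.723/60 = 63.8787167
  E → positive
Point 4:
  Latitude: 89 + 26.854/60 = 89.4475667
  N ⇒ keep positive
  λ: 57.797′ = 0.963283°; total 0.9632833
  E → positive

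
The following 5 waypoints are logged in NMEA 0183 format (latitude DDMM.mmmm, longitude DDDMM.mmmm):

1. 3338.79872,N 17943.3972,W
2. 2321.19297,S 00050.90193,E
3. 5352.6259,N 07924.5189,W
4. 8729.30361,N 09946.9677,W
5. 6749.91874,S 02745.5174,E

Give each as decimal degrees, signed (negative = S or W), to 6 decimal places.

Point 1:
  Lat: degrees = first 2 digits = 33, minutes = 38.79872; 33 + 38.79872/60 = 33.6466453
  N → positive
  Longitude: split at 3 digits → 179° and 43.3972′; 179 + 43.3972/60 = 179.7232867
  hemisphere W, so the sign is −
Point 2:
  φ: degrees = first 2 digits = 23, minutes = 21.19297; 23 + 21.19297/60 = 23.3532162
  hemisphere S, so the sign is −
  λ: degrees = first 3 digits = 0, minutes = 50.90193; 0 + 50.90193/60 = 0.8483655
  E → positive
Point 3:
  φ: split at 2 digits → 53° and 52.6259′; 53 + 52.6259/60 = 53.8770983
  N ⇒ keep positive
  Longitude: split at 3 digits → 079° and 24.5189′; 79 + 24.5189/60 = 79.4086483
  W ⇒ negate
Point 4:
  Latitude: degrees = first 2 digits = 87, minutes = 29.30361; 87 + 29.30361/60 = 87.4883935
  N → positive
  Longitude: split at 3 digits → 099° and 46.9677′; 99 + 46.9677/60 = 99.7827950
  W → negative
Point 5:
  Latitude: split at 2 digits → 67° and 49.91874′; 67 + 49.91874/60 = 67.8319790
  hemisphere S, so the sign is −
  Longitude: degrees = first 3 digits = 27, minutes = 45.5174; 27 + 45.5174/60 = 27.7586233
  E ⇒ keep positive

1. 33.646645, -179.723287
2. -23.353216, 0.848366
3. 53.877098, -79.408648
4. 87.488394, -99.782795
5. -67.831979, 27.758623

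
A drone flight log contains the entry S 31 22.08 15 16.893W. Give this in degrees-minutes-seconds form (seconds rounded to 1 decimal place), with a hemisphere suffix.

31°22′4.8″ S, 15°16′53.6″ W

Lat: 22.08000′ → 22′ and 0.08000 × 60 = 4.800″
Lon: fractional minutes 0.89300 × 60 = 53.580″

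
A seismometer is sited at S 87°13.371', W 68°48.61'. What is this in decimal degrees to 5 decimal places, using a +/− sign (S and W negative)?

φ: 87 + 13.371/60 = 87.222850
S → negative
λ: 48.61′ = 0.810167°; total 68.810167
W → negative

-87.22285, -68.81017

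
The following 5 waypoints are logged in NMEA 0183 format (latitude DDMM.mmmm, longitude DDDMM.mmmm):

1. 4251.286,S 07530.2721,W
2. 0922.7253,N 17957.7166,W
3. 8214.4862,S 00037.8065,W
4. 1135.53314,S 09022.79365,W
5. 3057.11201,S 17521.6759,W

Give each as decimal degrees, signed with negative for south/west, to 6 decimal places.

1. -42.854767, -75.504535
2. 9.378755, -179.961943
3. -82.241437, -0.630108
4. -11.592219, -90.379894
5. -30.951867, -175.361265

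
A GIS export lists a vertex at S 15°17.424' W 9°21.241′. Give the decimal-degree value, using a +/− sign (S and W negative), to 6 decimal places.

-15.290400, -9.354017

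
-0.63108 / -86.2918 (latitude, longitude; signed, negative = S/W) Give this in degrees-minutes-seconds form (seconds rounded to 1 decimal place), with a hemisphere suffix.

Latitude is negative → S; |value| = 0.631080
φ: whole degrees 0; 37.86480′ → 37′ and 51.888″
Longitude is negative → W; |value| = 86.291800
Lon: 0.291800° → 17.50800′; 0.50800 × 60 = 30.480″

0°37′51.9″ S, 86°17′30.5″ W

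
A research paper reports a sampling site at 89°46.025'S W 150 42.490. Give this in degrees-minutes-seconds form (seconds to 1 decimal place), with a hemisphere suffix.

89°46′1.5″ S, 150°42′29.4″ W

Lat: 46.02500′ → 46′ and 0.02500 × 60 = 1.500″
Longitude: fractional minutes 0.49000 × 60 = 29.400″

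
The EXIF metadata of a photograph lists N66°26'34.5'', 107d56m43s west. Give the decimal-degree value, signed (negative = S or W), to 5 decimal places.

Latitude: 26′ + 34.5″ = 26.57500′; 66 + 26.57500/60 = 66.442917
N ⇒ keep positive
Lon: 56′ + 43″ = 56.71667′; 107 + 56.71667/60 = 107.945278
W → negative

66.44292, -107.94528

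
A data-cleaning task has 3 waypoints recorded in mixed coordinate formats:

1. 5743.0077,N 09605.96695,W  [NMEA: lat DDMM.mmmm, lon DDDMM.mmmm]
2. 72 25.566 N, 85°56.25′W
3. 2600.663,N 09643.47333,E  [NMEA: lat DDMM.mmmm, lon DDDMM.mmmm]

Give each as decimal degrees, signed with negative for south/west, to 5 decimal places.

1. 57.71680, -96.09945
2. 72.42610, -85.93750
3. 26.01105, 96.72456

Point 1:
  φ: degrees = first 2 digits = 57, minutes = 43.0077; 57 + 43.0077/60 = 57.716795
  N → positive
  Longitude: degrees = first 3 digits = 96, minutes = 5.96695; 96 + 5.96695/60 = 96.099449
  W ⇒ negate
Point 2:
  Lat: 72 + 25.566/60 = 72.426100
  N → positive
  Lon: 56.25′ = 0.937500°; total 85.937500
  hemisphere W, so the sign is −
Point 3:
  Latitude: degrees = first 2 digits = 26, minutes = 0.663; 26 + 0.663/60 = 26.011050
  N → positive
  λ: degrees = first 3 digits = 96, minutes = 43.47333; 96 + 43.47333/60 = 96.724556
  E → positive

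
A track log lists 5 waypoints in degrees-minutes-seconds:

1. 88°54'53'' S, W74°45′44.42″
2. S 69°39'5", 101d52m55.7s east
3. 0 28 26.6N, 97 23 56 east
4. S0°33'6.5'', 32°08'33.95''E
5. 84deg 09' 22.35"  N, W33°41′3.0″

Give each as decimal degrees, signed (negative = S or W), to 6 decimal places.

1. -88.914722, -74.762339
2. -69.651389, 101.882139
3. 0.474056, 97.398889
4. -0.551806, 32.142764
5. 84.156208, -33.684167

Point 1:
  Lat: 88° + 54/60 + 53/3600 = 88 + 0.900000 + 0.014722 = 88.9147222
  S ⇒ negate
  λ: 74 + 45/60 + 44.42/3600 = 74.7623389
  W ⇒ negate
Point 2:
  Latitude: 69 + 39/60 + 5/3600 = 69.6513889
  hemisphere S, so the sign is −
  Longitude: 52′ + 55.7″ = 52.92833′; 101 + 52.92833/60 = 101.8821389
  E ⇒ keep positive
Point 3:
  Lat: 0° + 28/60 + 26.6/3600 = 0 + 0.466667 + 0.007389 = 0.4740556
  N → positive
  λ: 97 + 23/60 + 56/3600 = 97.3988889
  E → positive
Point 4:
  Lat: 0° + 33/60 + 6.5/3600 = 0 + 0.550000 + 0.001806 = 0.5518056
  S ⇒ negate
  Longitude: 32 + 8/60 + 33.95/3600 = 32.1427639
  E → positive
Point 5:
  φ: 84 + 9/60 + 22.35/3600 = 84.1562083
  N ⇒ keep positive
  λ: 41′ + 3″ = 41.05000′; 33 + 41.05000/60 = 33.6841667
  W ⇒ negate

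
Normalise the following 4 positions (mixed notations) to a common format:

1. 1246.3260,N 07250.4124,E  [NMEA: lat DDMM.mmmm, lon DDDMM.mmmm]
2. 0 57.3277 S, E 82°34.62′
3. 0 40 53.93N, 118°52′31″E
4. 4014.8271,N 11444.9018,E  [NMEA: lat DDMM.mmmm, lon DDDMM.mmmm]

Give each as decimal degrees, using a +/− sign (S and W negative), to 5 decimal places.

1. 12.77210, 72.84021
2. -0.95546, 82.57700
3. 0.68165, 118.87528
4. 40.24712, 114.74836

Point 1:
  Lat: split at 2 digits → 12° and 46.326′; 12 + 46.326/60 = 12.772100
  N ⇒ keep positive
  λ: degrees = first 3 digits = 72, minutes = 50.4124; 72 + 50.4124/60 = 72.840207
  E ⇒ keep positive
Point 2:
  φ: 57.3277′ = 0.955462°; total 0.955462
  hemisphere S, so the sign is −
  Longitude: 34.62′ = 0.577000°; total 82.577000
  E ⇒ keep positive
Point 3:
  φ: 0° + 40/60 + 53.93/3600 = 0 + 0.666667 + 0.014981 = 0.681647
  N ⇒ keep positive
  λ: 118 + 52/60 + 31/3600 = 118.875278
  E ⇒ keep positive
Point 4:
  Lat: degrees = first 2 digits = 40, minutes = 14.8271; 40 + 14.8271/60 = 40.247118
  N → positive
  Lon: split at 3 digits → 114° and 44.9018′; 114 + 44.9018/60 = 114.748363
  E → positive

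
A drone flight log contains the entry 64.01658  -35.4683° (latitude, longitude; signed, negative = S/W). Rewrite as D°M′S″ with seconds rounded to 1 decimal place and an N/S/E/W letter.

64°00′59.7″ N, 35°28′5.9″ W

φ: whole degrees 64; 0.99480′ → 0′ and 59.688″
Longitude is negative → W; |value| = 35.468300
Lon: 0.468300 × 60 = 28.09800′ → 28′, remainder × 60 = 5.880″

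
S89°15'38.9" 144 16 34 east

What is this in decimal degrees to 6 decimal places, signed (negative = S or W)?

φ: 89° + 15/60 + 38.9/3600 = 89 + 0.250000 + 0.010806 = 89.2608056
hemisphere S, so the sign is −
λ: 16′ + 34″ = 16.56667′; 144 + 16.56667/60 = 144.2761111
E → positive

-89.260806, 144.276111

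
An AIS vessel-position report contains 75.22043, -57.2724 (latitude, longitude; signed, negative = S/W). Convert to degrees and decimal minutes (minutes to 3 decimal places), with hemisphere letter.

75° 13.226′ N, 57° 16.344′ W

Latitude: fractional part 0.220430 → 13.22580 minutes
Longitude is negative → W; |value| = 57.272400
Lon: 57° + 0.272400 × 60 = 57° 16.34400′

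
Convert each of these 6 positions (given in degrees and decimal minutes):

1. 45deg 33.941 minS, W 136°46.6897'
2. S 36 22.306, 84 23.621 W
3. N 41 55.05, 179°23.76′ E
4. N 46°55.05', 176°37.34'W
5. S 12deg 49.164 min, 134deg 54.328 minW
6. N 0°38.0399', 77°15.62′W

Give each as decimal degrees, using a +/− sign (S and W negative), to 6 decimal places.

1. -45.565683, -136.778162
2. -36.371767, -84.393683
3. 41.917500, 179.396000
4. 46.917500, -176.622333
5. -12.819400, -134.905467
6. 0.633998, -77.260333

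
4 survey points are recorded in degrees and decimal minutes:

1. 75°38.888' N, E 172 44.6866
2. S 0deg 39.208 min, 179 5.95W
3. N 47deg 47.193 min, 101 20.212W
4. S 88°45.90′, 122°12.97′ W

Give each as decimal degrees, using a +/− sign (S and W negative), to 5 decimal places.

1. 75.64813, 172.74478
2. -0.65347, -179.09917
3. 47.78655, -101.33687
4. -88.76500, -122.21617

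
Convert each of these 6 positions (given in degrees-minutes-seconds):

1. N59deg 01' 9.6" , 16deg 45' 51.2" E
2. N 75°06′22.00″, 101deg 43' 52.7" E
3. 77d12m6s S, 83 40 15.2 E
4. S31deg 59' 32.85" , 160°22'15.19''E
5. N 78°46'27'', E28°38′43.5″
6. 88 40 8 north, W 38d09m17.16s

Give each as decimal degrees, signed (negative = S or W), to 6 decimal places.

Point 1:
  Lat: 1′ + 9.6″ = 1.16000′; 59 + 1.16000/60 = 59.0193333
  N → positive
  Longitude: 16 + 45/60 + 51.2/3600 = 16.7642222
  E → positive
Point 2:
  φ: 75 + 6/60 + 22/3600 = 75.1061111
  N ⇒ keep positive
  Lon: 101° + 43/60 + 52.7/3600 = 101 + 0.716667 + 0.014639 = 101.7313056
  E → positive
Point 3:
  Lat: 77 + 12/60 + 6/3600 = 77.2016667
  S ⇒ negate
  Lon: 40′ + 15.2″ = 40.25333′; 83 + 40.25333/60 = 83.6708889
  E → positive
Point 4:
  φ: 59′ + 32.85″ = 59.54750′; 31 + 59.54750/60 = 31.9924583
  S → negative
  Longitude: 160° + 22/60 + 15.19/3600 = 160 + 0.366667 + 0.004219 = 160.3708861
  E → positive
Point 5:
  Lat: 78 + 46/60 + 27/3600 = 78.7741667
  N → positive
  Longitude: 28° + 38/60 + 43.5/3600 = 28 + 0.633333 + 0.012083 = 28.6454167
  E ⇒ keep positive
Point 6:
  Lat: 88 + 40/60 + 8/3600 = 88.6688889
  N → positive
  λ: 9′ + 17.16″ = 9.28600′; 38 + 9.28600/60 = 38.1547667
  W → negative

1. 59.019333, 16.764222
2. 75.106111, 101.731306
3. -77.201667, 83.670889
4. -31.992458, 160.370886
5. 78.774167, 28.645417
6. 88.668889, -38.154767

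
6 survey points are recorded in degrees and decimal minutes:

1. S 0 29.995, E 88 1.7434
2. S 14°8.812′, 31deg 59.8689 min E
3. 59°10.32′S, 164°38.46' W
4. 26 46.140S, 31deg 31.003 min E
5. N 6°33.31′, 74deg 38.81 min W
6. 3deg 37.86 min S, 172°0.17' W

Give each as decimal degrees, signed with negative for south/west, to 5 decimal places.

1. -0.49992, 88.02906
2. -14.14687, 31.99782
3. -59.17200, -164.64100
4. -26.76900, 31.51672
5. 6.55517, -74.64683
6. -3.63100, -172.00283

Point 1:
  φ: 29.995′ = 0.499917°; total 0.499917
  S → negative
  Lon: 88 + 1.7434/60 = 88.029057
  E → positive
Point 2:
  Lat: 14 + 8.812/60 = 14.146867
  hemisphere S, so the sign is −
  Longitude: 59.8689′ = 0.997815°; total 31.997815
  E → positive
Point 3:
  Lat: 10.32′ = 0.172000°; total 59.172000
  S ⇒ negate
  Longitude: 164 + 38.46/60 = 164.641000
  W ⇒ negate
Point 4:
  Latitude: 46.14′ = 0.769000°; total 26.769000
  S ⇒ negate
  Longitude: 31.003′ = 0.516717°; total 31.516717
  E → positive
Point 5:
  Latitude: 33.31′ = 0.555167°; total 6.555167
  N → positive
  λ: 38.81′ = 0.646833°; total 74.646833
  W ⇒ negate
Point 6:
  Latitude: 37.86′ = 0.631000°; total 3.631000
  hemisphere S, so the sign is −
  Longitude: 0.17′ = 0.002833°; total 172.002833
  W ⇒ negate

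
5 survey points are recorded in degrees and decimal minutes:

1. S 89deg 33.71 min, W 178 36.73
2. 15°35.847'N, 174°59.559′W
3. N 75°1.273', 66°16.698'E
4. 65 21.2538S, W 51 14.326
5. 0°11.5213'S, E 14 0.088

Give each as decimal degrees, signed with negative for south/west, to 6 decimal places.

Point 1:
  Lat: 89 + 33.71/60 = 89.5618333
  hemisphere S, so the sign is −
  Lon: 178 + 36.73/60 = 178.6121667
  hemisphere W, so the sign is −
Point 2:
  φ: 15 + 35.847/60 = 15.5974500
  N ⇒ keep positive
  λ: 174 + 59.559/60 = 174.9926500
  hemisphere W, so the sign is −
Point 3:
  Latitude: 1.273′ = 0.021217°; total 75.0212167
  N ⇒ keep positive
  Longitude: 16.698′ = 0.278300°; total 66.2783000
  E → positive
Point 4:
  Latitude: 65 + 21.2538/60 = 65.3542300
  S → negative
  Lon: 14.326′ = 0.238767°; total 51.2387667
  W → negative
Point 5:
  Latitude: 11.5213′ = 0.192022°; total 0.1920217
  hemisphere S, so the sign is −
  λ: 0.088′ = 0.001467°; total 14.0014667
  E → positive

1. -89.561833, -178.612167
2. 15.597450, -174.992650
3. 75.021217, 66.278300
4. -65.354230, -51.238767
5. -0.192022, 14.001467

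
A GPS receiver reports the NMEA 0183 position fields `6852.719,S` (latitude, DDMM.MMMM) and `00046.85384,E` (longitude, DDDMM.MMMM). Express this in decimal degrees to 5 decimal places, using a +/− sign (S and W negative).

Latitude: degrees = first 2 digits = 68, minutes = 52.719; 68 + 52.719/60 = 68.878650
hemisphere S, so the sign is −
Lon: split at 3 digits → 000° and 46.85384′; 0 + 46.85384/60 = 0.780897
E → positive

-68.87865, 0.78090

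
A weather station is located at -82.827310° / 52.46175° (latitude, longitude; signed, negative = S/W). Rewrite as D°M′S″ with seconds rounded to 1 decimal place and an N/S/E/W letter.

Latitude is negative → S; |value| = 82.827310
φ: 0.827310 × 60 = 49.63860′ → 49′, remainder × 60 = 38.316″
λ: 0.461750 × 60 = 27.70500′ → 27′, remainder × 60 = 42.300″

82°49′38.3″ S, 52°27′42.3″ E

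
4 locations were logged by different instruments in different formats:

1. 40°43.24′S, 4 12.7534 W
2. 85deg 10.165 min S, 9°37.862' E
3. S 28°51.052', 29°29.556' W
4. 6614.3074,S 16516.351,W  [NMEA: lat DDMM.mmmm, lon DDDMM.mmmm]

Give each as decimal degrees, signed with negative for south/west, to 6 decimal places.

Point 1:
  φ: 40 + 43.24/60 = 40.7206667
  hemisphere S, so the sign is −
  λ: 4 + 12.7534/60 = 4.2125567
  hemisphere W, so the sign is −
Point 2:
  Latitude: 85 + 10.165/60 = 85.1694167
  S ⇒ negate
  Lon: 9 + 37.862/60 = 9.6310333
  E ⇒ keep positive
Point 3:
  Lat: 51.052′ = 0.850867°; total 28.8508667
  hemisphere S, so the sign is −
  λ: 29 + 29.556/60 = 29.4926000
  W ⇒ negate
Point 4:
  Lat: split at 2 digits → 66° and 14.3074′; 66 + 14.3074/60 = 66.2384567
  S → negative
  Longitude: degrees = first 3 digits = 165, minutes = 16.351; 165 + 16.351/60 = 165.2725167
  W → negative

1. -40.720667, -4.212557
2. -85.169417, 9.631033
3. -28.850867, -29.492600
4. -66.238457, -165.272517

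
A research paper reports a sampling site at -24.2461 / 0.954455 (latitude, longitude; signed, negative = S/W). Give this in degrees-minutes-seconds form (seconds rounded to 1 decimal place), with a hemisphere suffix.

Latitude is negative → S; |value| = 24.246100
Lat: whole degrees 24; 14.76600′ → 14′ and 45.960″
Longitude: 0.954455 × 60 = 57.26730′ → 57′, remainder × 60 = 16.038″

24°14′46.0″ S, 0°57′16.0″ E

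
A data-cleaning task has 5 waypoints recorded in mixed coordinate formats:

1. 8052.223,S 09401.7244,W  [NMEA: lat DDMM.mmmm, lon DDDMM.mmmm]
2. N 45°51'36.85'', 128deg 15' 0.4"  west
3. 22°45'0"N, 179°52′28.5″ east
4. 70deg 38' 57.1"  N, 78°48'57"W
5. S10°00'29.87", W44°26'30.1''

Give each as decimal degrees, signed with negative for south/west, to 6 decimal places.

1. -80.870383, -94.028740
2. 45.860236, -128.250111
3. 22.750000, 179.874583
4. 70.649194, -78.815833
5. -10.008297, -44.441694

Point 1:
  φ: split at 2 digits → 80° and 52.223′; 80 + 52.223/60 = 80.8703833
  hemisphere S, so the sign is −
  Lon: degrees = first 3 digits = 94, minutes = 1.7244; 94 + 1.7244/60 = 94.0287400
  hemisphere W, so the sign is −
Point 2:
  φ: 45 + 51/60 + 36.85/3600 = 45.8602361
  N ⇒ keep positive
  λ: 128° + 15/60 + 0.4/3600 = 128 + 0.250000 + 0.000111 = 128.2501111
  W ⇒ negate
Point 3:
  φ: 22 + 45/60 + 0/3600 = 22.7500000
  N ⇒ keep positive
  Lon: 179° + 52/60 + 28.5/3600 = 179 + 0.866667 + 0.007917 = 179.8745833
  E → positive
Point 4:
  Latitude: 70 + 38/60 + 57.1/3600 = 70.6491944
  N ⇒ keep positive
  Lon: 78 + 48/60 + 57/3600 = 78.8158333
  W → negative
Point 5:
  Latitude: 10 + 0/60 + 29.87/3600 = 10.0082972
  hemisphere S, so the sign is −
  Longitude: 44° + 26/60 + 30.1/3600 = 44 + 0.433333 + 0.008361 = 44.4416944
  W → negative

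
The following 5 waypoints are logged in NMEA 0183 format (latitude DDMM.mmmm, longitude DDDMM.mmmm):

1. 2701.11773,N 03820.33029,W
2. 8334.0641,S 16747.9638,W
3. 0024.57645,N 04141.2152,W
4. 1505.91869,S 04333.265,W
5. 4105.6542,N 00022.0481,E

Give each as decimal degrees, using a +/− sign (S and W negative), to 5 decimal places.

1. 27.01863, -38.33884
2. -83.56774, -167.79940
3. 0.40961, -41.68692
4. -15.09864, -43.55442
5. 41.09424, 0.36747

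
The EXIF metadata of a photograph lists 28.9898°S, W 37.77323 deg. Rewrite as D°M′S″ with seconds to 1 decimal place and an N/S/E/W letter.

28°59′23.3″ S, 37°46′23.6″ W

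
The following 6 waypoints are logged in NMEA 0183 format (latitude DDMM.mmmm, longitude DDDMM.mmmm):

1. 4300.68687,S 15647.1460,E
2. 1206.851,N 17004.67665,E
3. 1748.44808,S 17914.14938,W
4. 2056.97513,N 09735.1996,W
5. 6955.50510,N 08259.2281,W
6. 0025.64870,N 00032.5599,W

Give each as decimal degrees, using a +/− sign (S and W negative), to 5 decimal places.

1. -43.01145, 156.78577
2. 12.11418, 170.07794
3. -17.80747, -179.23582
4. 20.94959, -97.58666
5. 69.92509, -82.98714
6. 0.42748, -0.54267

Point 1:
  φ: degrees = first 2 digits = 43, minutes = 0.68687; 43 + 0.68687/60 = 43.011448
  hemisphere S, so the sign is −
  Longitude: degrees = first 3 digits = 156, minutes = 47.146; 156 + 47.146/60 = 156.785767
  E ⇒ keep positive
Point 2:
  Lat: split at 2 digits → 12° and 6.851′; 12 + 6.851/60 = 12.114183
  N ⇒ keep positive
  Longitude: split at 3 digits → 170° and 4.67665′; 170 + 4.67665/60 = 170.077944
  E → positive
Point 3:
  φ: degrees = first 2 digits = 17, minutes = 48.44808; 17 + 48.44808/60 = 17.807468
  hemisphere S, so the sign is −
  λ: split at 3 digits → 179° and 14.14938′; 179 + 14.14938/60 = 179.235823
  hemisphere W, so the sign is −
Point 4:
  Lat: split at 2 digits → 20° and 56.97513′; 20 + 56.97513/60 = 20.949586
  N → positive
  λ: degrees = first 3 digits = 97, minutes = 35.1996; 97 + 35.1996/60 = 97.586660
  W → negative
Point 5:
  Latitude: split at 2 digits → 69° and 55.5051′; 69 + 55.5051/60 = 69.925085
  N → positive
  Longitude: split at 3 digits → 082° and 59.2281′; 82 + 59.2281/60 = 82.987135
  W → negative
Point 6:
  Latitude: degrees = first 2 digits = 0, minutes = 25.6487; 0 + 25.6487/60 = 0.427478
  N ⇒ keep positive
  Lon: split at 3 digits → 000° and 32.5599′; 0 + 32.5599/60 = 0.542665
  W → negative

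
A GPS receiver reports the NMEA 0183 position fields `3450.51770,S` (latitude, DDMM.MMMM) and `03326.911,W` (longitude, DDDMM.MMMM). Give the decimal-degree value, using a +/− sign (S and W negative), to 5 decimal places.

φ: split at 2 digits → 34° and 50.5177′; 34 + 50.5177/60 = 34.841962
S ⇒ negate
Longitude: split at 3 digits → 033° and 26.911′; 33 + 26.911/60 = 33.448517
hemisphere W, so the sign is −

-34.84196, -33.44852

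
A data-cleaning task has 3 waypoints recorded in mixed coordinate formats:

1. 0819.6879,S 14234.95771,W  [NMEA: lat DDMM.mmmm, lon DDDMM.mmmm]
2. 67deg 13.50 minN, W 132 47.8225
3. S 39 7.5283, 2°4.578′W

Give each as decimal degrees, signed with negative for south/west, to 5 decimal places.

1. -8.32813, -142.58263
2. 67.22500, -132.79704
3. -39.12547, -2.07630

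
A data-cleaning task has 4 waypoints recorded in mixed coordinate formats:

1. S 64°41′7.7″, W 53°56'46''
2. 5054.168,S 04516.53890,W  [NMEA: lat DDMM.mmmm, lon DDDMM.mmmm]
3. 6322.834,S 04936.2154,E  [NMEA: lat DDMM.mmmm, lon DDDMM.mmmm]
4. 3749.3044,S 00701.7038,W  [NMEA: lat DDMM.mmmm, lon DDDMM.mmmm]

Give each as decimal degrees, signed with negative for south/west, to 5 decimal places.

1. -64.68547, -53.94611
2. -50.90280, -45.27565
3. -63.38057, 49.60359
4. -37.82174, -7.02840

Point 1:
  φ: 64 + 41/60 + 7.7/3600 = 64.685472
  S → negative
  λ: 53 + 56/60 + 46/3600 = 53.946111
  hemisphere W, so the sign is −
Point 2:
  Lat: degrees = first 2 digits = 50, minutes = 54.168; 50 + 54.168/60 = 50.902800
  S → negative
  λ: degrees = first 3 digits = 45, minutes = 16.5389; 45 + 16.5389/60 = 45.275648
  W ⇒ negate
Point 3:
  Latitude: split at 2 digits → 63° and 22.834′; 63 + 22.834/60 = 63.380567
  S ⇒ negate
  Longitude: degrees = first 3 digits = 49, minutes = 36.2154; 49 + 36.2154/60 = 49.603590
  E → positive
Point 4:
  Latitude: degrees = first 2 digits = 37, minutes = 49.3044; 37 + 49.3044/60 = 37.821740
  S → negative
  Lon: split at 3 digits → 007° and 1.7038′; 7 + 1.7038/60 = 7.028397
  W ⇒ negate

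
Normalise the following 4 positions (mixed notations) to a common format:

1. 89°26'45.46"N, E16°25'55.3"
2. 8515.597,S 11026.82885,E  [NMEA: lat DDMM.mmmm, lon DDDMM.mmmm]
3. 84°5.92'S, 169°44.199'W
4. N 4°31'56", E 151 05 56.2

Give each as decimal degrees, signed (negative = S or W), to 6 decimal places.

1. 89.445961, 16.432028
2. -85.259950, 110.447148
3. -84.098667, -169.736650
4. 4.532222, 151.098944

Point 1:
  Lat: 26′ + 45.46″ = 26.75767′; 89 + 26.75767/60 = 89.4459611
  N → positive
  Lon: 16 + 25/60 + 55.3/3600 = 16.4320278
  E → positive
Point 2:
  Lat: degrees = first 2 digits = 85, minutes = 15.597; 85 + 15.597/60 = 85.2599500
  S → negative
  Longitude: degrees = first 3 digits = 110, minutes = 26.82885; 110 + 26.82885/60 = 110.4471475
  E ⇒ keep positive
Point 3:
  Lat: 5.92′ = 0.098667°; total 84.0986667
  S ⇒ negate
  Lon: 169 + 44.199/60 = 169.7366500
  W ⇒ negate
Point 4:
  φ: 4 + 31/60 + 56/3600 = 4.5322222
  N ⇒ keep positive
  Lon: 5′ + 56.2″ = 5.93667′; 151 + 5.93667/60 = 151.0989444
  E ⇒ keep positive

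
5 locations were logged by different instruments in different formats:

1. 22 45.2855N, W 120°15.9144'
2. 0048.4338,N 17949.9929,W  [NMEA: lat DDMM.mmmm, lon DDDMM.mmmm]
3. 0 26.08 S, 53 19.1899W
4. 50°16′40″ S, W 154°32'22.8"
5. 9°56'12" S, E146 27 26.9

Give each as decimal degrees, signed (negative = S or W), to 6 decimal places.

1. 22.754758, -120.265240
2. 0.807230, -179.833215
3. -0.434667, -53.319832
4. -50.277778, -154.539667
5. -9.936667, 146.457472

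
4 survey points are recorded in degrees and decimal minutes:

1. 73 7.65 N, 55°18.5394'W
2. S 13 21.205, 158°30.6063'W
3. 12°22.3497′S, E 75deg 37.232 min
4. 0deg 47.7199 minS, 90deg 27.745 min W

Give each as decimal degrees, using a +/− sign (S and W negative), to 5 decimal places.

Point 1:
  φ: 7.65′ = 0.127500°; total 73.127500
  N ⇒ keep positive
  Lon: 55 + 18.5394/60 = 55.308990
  hemisphere W, so the sign is −
Point 2:
  Latitude: 21.205′ = 0.353417°; total 13.353417
  S → negative
  λ: 30.6063′ = 0.510105°; total 158.510105
  W → negative
Point 3:
  Latitude: 22.3497′ = 0.372495°; total 12.372495
  S → negative
  λ: 75 + 37.232/60 = 75.620533
  E ⇒ keep positive
Point 4:
  Latitude: 0 + 47.7199/60 = 0.795332
  S ⇒ negate
  Lon: 90 + 27.745/60 = 90.462417
  W → negative

1. 73.12750, -55.30899
2. -13.35342, -158.51011
3. -12.37250, 75.62053
4. -0.79533, -90.46242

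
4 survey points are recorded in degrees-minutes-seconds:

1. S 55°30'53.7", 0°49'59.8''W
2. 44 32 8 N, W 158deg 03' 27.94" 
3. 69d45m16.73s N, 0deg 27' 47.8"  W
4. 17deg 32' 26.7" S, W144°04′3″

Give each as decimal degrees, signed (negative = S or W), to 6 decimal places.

Point 1:
  φ: 30′ + 53.7″ = 30.89500′; 55 + 30.89500/60 = 55.5149167
  hemisphere S, so the sign is −
  Longitude: 49′ + 59.8″ = 49.99667′; 0 + 49.99667/60 = 0.8332778
  W ⇒ negate
Point 2:
  Latitude: 44° + 32/60 + 8/3600 = 44 + 0.533333 + 0.002222 = 44.5355556
  N → positive
  Lon: 158 + 3/60 + 27.94/3600 = 158.0577611
  W ⇒ negate
Point 3:
  φ: 69° + 45/60 + 16.73/3600 = 69 + 0.750000 + 0.004647 = 69.7546472
  N ⇒ keep positive
  Longitude: 0 + 27/60 + 47.8/3600 = 0.4632778
  W ⇒ negate
Point 4:
  Latitude: 17 + 32/60 + 26.7/3600 = 17.5407500
  hemisphere S, so the sign is −
  λ: 144° + 4/60 + 3/3600 = 144 + 0.066667 + 0.000833 = 144.0675000
  W → negative

1. -55.514917, -0.833278
2. 44.535556, -158.057761
3. 69.754647, -0.463278
4. -17.540750, -144.067500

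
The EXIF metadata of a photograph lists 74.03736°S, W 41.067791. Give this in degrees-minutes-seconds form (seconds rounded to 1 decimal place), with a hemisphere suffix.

φ: 0.037360° → 2.24160′; 0.24160 × 60 = 14.496″
λ: 0.067791° → 4.06746′; 0.06746 × 60 = 4.048″

74°02′14.5″ S, 41°04′4.0″ W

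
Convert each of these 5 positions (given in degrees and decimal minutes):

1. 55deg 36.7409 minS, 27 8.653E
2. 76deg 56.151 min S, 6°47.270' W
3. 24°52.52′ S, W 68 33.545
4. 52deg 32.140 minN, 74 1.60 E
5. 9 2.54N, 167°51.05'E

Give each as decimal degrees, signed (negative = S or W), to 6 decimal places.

Point 1:
  φ: 36.7409′ = 0.612348°; total 55.6123483
  S ⇒ negate
  Lon: 27 + 8.653/60 = 27.1442167
  E ⇒ keep positive
Point 2:
  Latitude: 56.151′ = 0.935850°; total 76.9358500
  S ⇒ negate
  Longitude: 6 + 47.27/60 = 6.7878333
  hemisphere W, so the sign is −
Point 3:
  Lat: 52.52′ = 0.875333°; total 24.8753333
  S → negative
  λ: 33.545′ = 0.559083°; total 68.5590833
  hemisphere W, so the sign is −
Point 4:
  Lat: 52 + 32.14/60 = 52.5356667
  N ⇒ keep positive
  λ: 1.6′ = 0.026667°; total 74.0266667
  E ⇒ keep positive
Point 5:
  φ: 2.54′ = 0.042333°; total 9.0423333
  N → positive
  Longitude: 51.05′ = 0.850833°; total 167.8508333
  E ⇒ keep positive

1. -55.612348, 27.144217
2. -76.935850, -6.787833
3. -24.875333, -68.559083
4. 52.535667, 74.026667
5. 9.042333, 167.850833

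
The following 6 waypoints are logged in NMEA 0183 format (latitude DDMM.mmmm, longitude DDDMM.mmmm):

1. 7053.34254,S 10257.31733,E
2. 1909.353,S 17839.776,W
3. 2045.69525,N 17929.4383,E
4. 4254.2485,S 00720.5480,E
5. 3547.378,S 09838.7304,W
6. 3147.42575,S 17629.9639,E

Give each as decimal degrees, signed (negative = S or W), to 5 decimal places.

Point 1:
  φ: degrees = first 2 digits = 70, minutes = 53.34254; 70 + 53.34254/60 = 70.889042
  hemisphere S, so the sign is −
  Longitude: degrees = first 3 digits = 102, minutes = 57.31733; 102 + 57.31733/60 = 102.955289
  E ⇒ keep positive
Point 2:
  Lat: split at 2 digits → 19° and 9.353′; 19 + 9.353/60 = 19.155883
  S → negative
  Longitude: split at 3 digits → 178° and 39.776′; 178 + 39.776/60 = 178.662933
  W ⇒ negate
Point 3:
  φ: split at 2 digits → 20° and 45.69525′; 20 + 45.69525/60 = 20.761588
  N → positive
  Lon: split at 3 digits → 179° and 29.4383′; 179 + 29.4383/60 = 179.490638
  E → positive
Point 4:
  φ: split at 2 digits → 42° and 54.2485′; 42 + 54.2485/60 = 42.904142
  S ⇒ negate
  λ: split at 3 digits → 007° and 20.548′; 7 + 20.548/60 = 7.342467
  E → positive
Point 5:
  φ: degrees = first 2 digits = 35, minutes = 47.378; 35 + 47.378/60 = 35.789633
  hemisphere S, so the sign is −
  Longitude: degrees = first 3 digits = 98, minutes = 38.7304; 98 + 38.7304/60 = 98.645507
  W ⇒ negate
Point 6:
  Latitude: degrees = first 2 digits = 31, minutes = 47.42575; 31 + 47.42575/60 = 31.790429
  S ⇒ negate
  Longitude: split at 3 digits → 176° and 29.9639′; 176 + 29.9639/60 = 176.499398
  E → positive

1. -70.88904, 102.95529
2. -19.15588, -178.66293
3. 20.76159, 179.49064
4. -42.90414, 7.34247
5. -35.78963, -98.64551
6. -31.79043, 176.49940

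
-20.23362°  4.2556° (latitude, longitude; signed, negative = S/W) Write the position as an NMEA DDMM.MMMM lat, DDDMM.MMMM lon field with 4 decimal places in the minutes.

Latitude is negative → S; |value| = 20.233620
Lat: fractional part 0.233620 → 14.017200 minutes
Lon: 4° + 0.255600 × 60 = 4° 15.336000′

2014.0172,S / 00415.3360,E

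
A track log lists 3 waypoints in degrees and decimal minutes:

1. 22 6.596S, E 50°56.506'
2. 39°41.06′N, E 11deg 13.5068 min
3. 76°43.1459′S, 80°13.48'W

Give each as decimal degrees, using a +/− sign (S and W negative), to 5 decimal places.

1. -22.10993, 50.94177
2. 39.68433, 11.22511
3. -76.71910, -80.22467

Point 1:
  Lat: 6.596′ = 0.109933°; total 22.109933
  hemisphere S, so the sign is −
  Longitude: 56.506′ = 0.941767°; total 50.941767
  E → positive
Point 2:
  φ: 39 + 41.06/60 = 39.684333
  N → positive
  Longitude: 13.5068′ = 0.225113°; total 11.225113
  E ⇒ keep positive
Point 3:
  φ: 43.1459′ = 0.719098°; total 76.719098
  hemisphere S, so the sign is −
  Lon: 80 + 13.48/60 = 80.224667
  hemisphere W, so the sign is −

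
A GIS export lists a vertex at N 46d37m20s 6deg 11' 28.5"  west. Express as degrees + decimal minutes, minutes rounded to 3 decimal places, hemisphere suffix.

46° 37.333′ N, 6° 11.475′ W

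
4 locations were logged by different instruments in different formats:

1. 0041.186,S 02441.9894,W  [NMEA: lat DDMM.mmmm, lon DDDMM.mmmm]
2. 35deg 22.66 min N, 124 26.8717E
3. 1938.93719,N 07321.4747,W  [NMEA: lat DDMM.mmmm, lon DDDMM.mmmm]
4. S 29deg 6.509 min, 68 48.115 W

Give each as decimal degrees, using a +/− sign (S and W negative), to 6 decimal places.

Point 1:
  φ: degrees = first 2 digits = 0, minutes = 41.186; 0 + 41.186/60 = 0.6864333
  S ⇒ negate
  λ: split at 3 digits → 024° and 41.9894′; 24 + 41.9894/60 = 24.6998233
  hemisphere W, so the sign is −
Point 2:
  φ: 22.66′ = 0.377667°; total 35.3776667
  N → positive
  Lon: 26.8717′ = 0.447862°; total 124.4478617
  E → positive
Point 3:
  Lat: split at 2 digits → 19° and 38.93719′; 19 + 38.93719/60 = 19.6489532
  N → positive
  Lon: split at 3 digits → 073° and 21.4747′; 73 + 21.4747/60 = 73.3579117
  W → negative
Point 4:
  φ: 6.509′ = 0.108483°; total 29.1084833
  S ⇒ negate
  Longitude: 48.115′ = 0.801917°; total 68.8019167
  W ⇒ negate

1. -0.686433, -24.699823
2. 35.377667, 124.447862
3. 19.648953, -73.357912
4. -29.108483, -68.801917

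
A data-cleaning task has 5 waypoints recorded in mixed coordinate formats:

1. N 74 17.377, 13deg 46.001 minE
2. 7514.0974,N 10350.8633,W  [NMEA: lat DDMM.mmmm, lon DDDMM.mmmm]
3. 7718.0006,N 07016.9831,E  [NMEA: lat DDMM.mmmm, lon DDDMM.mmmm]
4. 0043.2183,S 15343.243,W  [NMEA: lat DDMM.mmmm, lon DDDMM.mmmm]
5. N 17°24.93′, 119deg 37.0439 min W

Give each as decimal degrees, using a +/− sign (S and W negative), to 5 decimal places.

1. 74.28962, 13.76668
2. 75.23496, -103.84772
3. 77.30001, 70.28305
4. -0.72031, -153.72072
5. 17.41550, -119.61740

Point 1:
  Latitude: 17.377′ = 0.289617°; total 74.289617
  N → positive
  Lon: 46.001′ = 0.766683°; total 13.766683
  E → positive
Point 2:
  φ: degrees = first 2 digits = 75, minutes = 14.0974; 75 + 14.0974/60 = 75.234957
  N ⇒ keep positive
  Longitude: split at 3 digits → 103° and 50.8633′; 103 + 50.8633/60 = 103.847722
  hemisphere W, so the sign is −
Point 3:
  Lat: degrees = first 2 digits = 77, minutes = 18.0006; 77 + 18.0006/60 = 77.300010
  N ⇒ keep positive
  Longitude: split at 3 digits → 070° and 16.9831′; 70 + 16.9831/60 = 70.283052
  E ⇒ keep positive
Point 4:
  φ: split at 2 digits → 00° and 43.2183′; 0 + 43.2183/60 = 0.720305
  hemisphere S, so the sign is −
  λ: split at 3 digits → 153° and 43.243′; 153 + 43.243/60 = 153.720717
  hemisphere W, so the sign is −
Point 5:
  φ: 24.93′ = 0.415500°; total 17.415500
  N → positive
  λ: 37.0439′ = 0.617398°; total 119.617398
  W → negative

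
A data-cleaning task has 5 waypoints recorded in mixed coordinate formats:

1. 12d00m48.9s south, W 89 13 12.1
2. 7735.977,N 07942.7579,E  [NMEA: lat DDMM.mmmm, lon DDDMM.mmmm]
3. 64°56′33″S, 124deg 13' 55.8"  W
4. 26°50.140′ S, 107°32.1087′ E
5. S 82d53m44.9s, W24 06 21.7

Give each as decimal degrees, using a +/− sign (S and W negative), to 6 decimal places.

1. -12.013583, -89.220028
2. 77.599617, 79.712632
3. -64.942500, -124.232167
4. -26.835667, 107.535145
5. -82.895806, -24.106028

Point 1:
  φ: 12° + 0/60 + 48.9/3600 = 12 + 0.000000 + 0.013583 = 12.0135833
  S ⇒ negate
  Longitude: 89 + 13/60 + 12.1/3600 = 89.2200278
  W → negative
Point 2:
  φ: split at 2 digits → 77° and 35.977′; 77 + 35.977/60 = 77.5996167
  N ⇒ keep positive
  Longitude: split at 3 digits → 079° and 42.7579′; 79 + 42.7579/60 = 79.7126317
  E ⇒ keep positive
Point 3:
  φ: 64 + 56/60 + 33/3600 = 64.9425000
  S → negative
  Lon: 124° + 13/60 + 55.8/3600 = 124 + 0.216667 + 0.015500 = 124.2321667
  hemisphere W, so the sign is −
Point 4:
  Latitude: 26 + 50.14/60 = 26.8356667
  S ⇒ negate
  λ: 32.1087′ = 0.535145°; total 107.5351450
  E ⇒ keep positive
Point 5:
  φ: 53′ + 44.9″ = 53.74833′; 82 + 53.74833/60 = 82.8958056
  S → negative
  λ: 24 + 6/60 + 21.7/3600 = 24.1060278
  hemisphere W, so the sign is −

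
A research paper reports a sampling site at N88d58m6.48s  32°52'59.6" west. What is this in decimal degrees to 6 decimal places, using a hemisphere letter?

88.968467° N, 32.883222° W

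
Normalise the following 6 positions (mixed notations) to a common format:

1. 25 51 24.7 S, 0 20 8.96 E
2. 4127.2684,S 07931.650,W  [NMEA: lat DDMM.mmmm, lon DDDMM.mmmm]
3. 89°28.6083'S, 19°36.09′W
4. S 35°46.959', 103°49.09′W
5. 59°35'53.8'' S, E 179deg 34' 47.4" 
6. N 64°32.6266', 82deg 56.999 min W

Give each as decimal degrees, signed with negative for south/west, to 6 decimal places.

1. -25.856861, 0.335822
2. -41.454473, -79.527500
3. -89.476805, -19.601500
4. -35.782650, -103.818167
5. -59.598278, 179.579833
6. 64.543777, -82.949983

Point 1:
  φ: 25 + 51/60 + 24.7/3600 = 25.8568611
  hemisphere S, so the sign is −
  λ: 0° + 20/60 + 8.96/3600 = 0 + 0.333333 + 0.002489 = 0.3358222
  E → positive
Point 2:
  Latitude: split at 2 digits → 41° and 27.2684′; 41 + 27.2684/60 = 41.4544733
  S ⇒ negate
  λ: degrees = first 3 digits = 79, minutes = 31.65; 79 + 31.65/60 = 79.5275000
  W ⇒ negate
Point 3:
  Lat: 28.6083′ = 0.476805°; total 89.4768050
  hemisphere S, so the sign is −
  Longitude: 19 + 36.09/60 = 19.6015000
  W ⇒ negate
Point 4:
  φ: 46.959′ = 0.782650°; total 35.7826500
  hemisphere S, so the sign is −
  λ: 103 + 49.09/60 = 103.8181667
  hemisphere W, so the sign is −
Point 5:
  Lat: 59° + 35/60 + 53.8/3600 = 59 + 0.583333 + 0.014944 = 59.5982778
  S → negative
  λ: 34′ + 47.4″ = 34.79000′; 179 + 34.79000/60 = 179.5798333
  E → positive
Point 6:
  Lat: 32.6266′ = 0.543777°; total 64.5437767
  N → positive
  λ: 56.999′ = 0.949983°; total 82.9499833
  W ⇒ negate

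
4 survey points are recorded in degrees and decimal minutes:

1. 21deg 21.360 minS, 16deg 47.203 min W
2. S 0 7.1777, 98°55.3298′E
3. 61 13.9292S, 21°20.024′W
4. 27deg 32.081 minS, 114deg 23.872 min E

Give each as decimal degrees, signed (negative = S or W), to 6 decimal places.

Point 1:
  Lat: 21 + 21.36/60 = 21.3560000
  S ⇒ negate
  Longitude: 47.203′ = 0.786717°; total 16.7867167
  hemisphere W, so the sign is −
Point 2:
  φ: 7.1777′ = 0.119628°; total 0.1196283
  S → negative
  Longitude: 55.3298′ = 0.922163°; total 98.9221633
  E ⇒ keep positive
Point 3:
  Lat: 61 + 13.9292/60 = 61.2321533
  S → negative
  Longitude: 20.024′ = 0.333733°; total 21.3337333
  hemisphere W, so the sign is −
Point 4:
  Latitude: 27 + 32.081/60 = 27.5346833
  S → negative
  Lon: 23.872′ = 0.397867°; total 114.3978667
  E → positive

1. -21.356000, -16.786717
2. -0.119628, 98.922163
3. -61.232153, -21.333733
4. -27.534683, 114.397867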